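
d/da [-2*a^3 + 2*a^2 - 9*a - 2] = -6*a^2 + 4*a - 9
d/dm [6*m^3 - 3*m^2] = 6*m*(3*m - 1)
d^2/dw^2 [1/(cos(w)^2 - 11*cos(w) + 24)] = (-4*sin(w)^4 + 27*sin(w)^2 - 1221*cos(w)/4 + 33*cos(3*w)/4 + 171)/((cos(w) - 8)^3*(cos(w) - 3)^3)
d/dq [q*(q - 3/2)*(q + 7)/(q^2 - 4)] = (q^4 - 3*q^2/2 - 44*q + 42)/(q^4 - 8*q^2 + 16)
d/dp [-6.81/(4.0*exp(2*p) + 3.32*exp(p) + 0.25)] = (54.48*exp(p) + 22.6092)*exp(p)/(4.0*exp(2*p) + 3.32*exp(p) + 0.25)^2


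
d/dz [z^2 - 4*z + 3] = 2*z - 4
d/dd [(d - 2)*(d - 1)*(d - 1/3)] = 3*d^2 - 20*d/3 + 3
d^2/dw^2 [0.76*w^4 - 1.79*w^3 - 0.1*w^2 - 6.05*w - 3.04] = 9.12*w^2 - 10.74*w - 0.2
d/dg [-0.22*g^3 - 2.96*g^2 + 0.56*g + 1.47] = -0.66*g^2 - 5.92*g + 0.56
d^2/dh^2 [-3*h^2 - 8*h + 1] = -6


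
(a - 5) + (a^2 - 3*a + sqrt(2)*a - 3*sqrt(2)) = a^2 - 2*a + sqrt(2)*a - 5 - 3*sqrt(2)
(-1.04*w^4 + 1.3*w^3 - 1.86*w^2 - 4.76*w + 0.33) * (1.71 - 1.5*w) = 1.56*w^5 - 3.7284*w^4 + 5.013*w^3 + 3.9594*w^2 - 8.6346*w + 0.5643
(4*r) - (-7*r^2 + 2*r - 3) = 7*r^2 + 2*r + 3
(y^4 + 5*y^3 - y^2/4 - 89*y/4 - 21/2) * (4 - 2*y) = -2*y^5 - 6*y^4 + 41*y^3/2 + 87*y^2/2 - 68*y - 42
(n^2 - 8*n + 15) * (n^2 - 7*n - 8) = n^4 - 15*n^3 + 63*n^2 - 41*n - 120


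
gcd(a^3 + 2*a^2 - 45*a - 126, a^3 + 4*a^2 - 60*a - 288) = a + 6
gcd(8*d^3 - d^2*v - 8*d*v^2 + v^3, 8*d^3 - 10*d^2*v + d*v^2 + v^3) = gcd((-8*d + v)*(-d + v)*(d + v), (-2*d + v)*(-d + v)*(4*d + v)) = -d + v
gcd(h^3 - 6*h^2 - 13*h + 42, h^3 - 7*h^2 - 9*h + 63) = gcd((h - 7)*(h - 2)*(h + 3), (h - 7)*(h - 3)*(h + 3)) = h^2 - 4*h - 21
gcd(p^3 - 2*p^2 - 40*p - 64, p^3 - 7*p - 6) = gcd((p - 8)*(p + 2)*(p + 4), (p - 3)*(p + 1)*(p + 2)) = p + 2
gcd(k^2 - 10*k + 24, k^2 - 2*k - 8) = k - 4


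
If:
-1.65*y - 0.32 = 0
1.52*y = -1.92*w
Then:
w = 0.15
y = -0.19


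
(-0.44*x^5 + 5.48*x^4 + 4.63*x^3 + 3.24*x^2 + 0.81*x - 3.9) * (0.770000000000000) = -0.3388*x^5 + 4.2196*x^4 + 3.5651*x^3 + 2.4948*x^2 + 0.6237*x - 3.003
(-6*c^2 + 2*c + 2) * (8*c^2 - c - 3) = -48*c^4 + 22*c^3 + 32*c^2 - 8*c - 6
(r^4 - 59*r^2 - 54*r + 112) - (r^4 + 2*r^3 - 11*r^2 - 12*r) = -2*r^3 - 48*r^2 - 42*r + 112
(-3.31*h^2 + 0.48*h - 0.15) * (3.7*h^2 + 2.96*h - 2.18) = -12.247*h^4 - 8.0216*h^3 + 8.0816*h^2 - 1.4904*h + 0.327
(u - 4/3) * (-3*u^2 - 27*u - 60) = -3*u^3 - 23*u^2 - 24*u + 80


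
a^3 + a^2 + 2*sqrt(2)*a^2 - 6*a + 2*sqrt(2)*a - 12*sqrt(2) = (a - 2)*(a + 3)*(a + 2*sqrt(2))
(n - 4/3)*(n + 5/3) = n^2 + n/3 - 20/9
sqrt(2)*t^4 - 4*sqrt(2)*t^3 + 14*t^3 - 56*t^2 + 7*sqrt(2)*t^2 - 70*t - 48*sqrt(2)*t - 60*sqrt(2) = (t - 5)*(t + sqrt(2))*(t + 6*sqrt(2))*(sqrt(2)*t + sqrt(2))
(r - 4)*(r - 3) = r^2 - 7*r + 12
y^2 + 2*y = y*(y + 2)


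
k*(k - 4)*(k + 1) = k^3 - 3*k^2 - 4*k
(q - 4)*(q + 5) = q^2 + q - 20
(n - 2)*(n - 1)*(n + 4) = n^3 + n^2 - 10*n + 8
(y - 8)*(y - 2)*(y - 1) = y^3 - 11*y^2 + 26*y - 16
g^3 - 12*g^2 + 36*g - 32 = (g - 8)*(g - 2)^2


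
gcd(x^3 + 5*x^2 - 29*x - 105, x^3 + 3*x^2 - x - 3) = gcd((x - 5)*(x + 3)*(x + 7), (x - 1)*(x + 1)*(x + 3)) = x + 3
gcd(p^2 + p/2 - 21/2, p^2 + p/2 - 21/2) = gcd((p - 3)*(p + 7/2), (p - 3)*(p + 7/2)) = p^2 + p/2 - 21/2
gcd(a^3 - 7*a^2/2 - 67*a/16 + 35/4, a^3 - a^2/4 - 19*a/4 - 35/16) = a + 7/4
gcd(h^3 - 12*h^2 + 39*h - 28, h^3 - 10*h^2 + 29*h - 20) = h^2 - 5*h + 4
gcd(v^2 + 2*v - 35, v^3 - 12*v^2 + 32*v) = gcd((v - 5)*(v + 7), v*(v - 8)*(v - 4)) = 1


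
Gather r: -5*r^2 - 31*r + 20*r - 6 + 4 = -5*r^2 - 11*r - 2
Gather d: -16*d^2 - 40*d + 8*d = -16*d^2 - 32*d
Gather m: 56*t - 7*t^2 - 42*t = -7*t^2 + 14*t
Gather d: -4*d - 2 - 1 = -4*d - 3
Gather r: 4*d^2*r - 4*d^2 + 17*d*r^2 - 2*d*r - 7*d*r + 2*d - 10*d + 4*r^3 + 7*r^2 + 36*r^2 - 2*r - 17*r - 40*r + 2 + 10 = -4*d^2 - 8*d + 4*r^3 + r^2*(17*d + 43) + r*(4*d^2 - 9*d - 59) + 12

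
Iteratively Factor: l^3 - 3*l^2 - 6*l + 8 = (l - 1)*(l^2 - 2*l - 8) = (l - 1)*(l + 2)*(l - 4)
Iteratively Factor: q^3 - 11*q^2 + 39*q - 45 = (q - 3)*(q^2 - 8*q + 15) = (q - 3)^2*(q - 5)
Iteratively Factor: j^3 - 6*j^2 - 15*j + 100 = (j - 5)*(j^2 - j - 20) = (j - 5)*(j + 4)*(j - 5)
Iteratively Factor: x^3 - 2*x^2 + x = (x - 1)*(x^2 - x) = (x - 1)^2*(x)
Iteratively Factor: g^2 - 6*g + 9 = (g - 3)*(g - 3)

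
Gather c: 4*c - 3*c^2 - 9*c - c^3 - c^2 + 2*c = -c^3 - 4*c^2 - 3*c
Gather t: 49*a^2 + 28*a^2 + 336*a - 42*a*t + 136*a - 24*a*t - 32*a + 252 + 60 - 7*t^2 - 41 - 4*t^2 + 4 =77*a^2 - 66*a*t + 440*a - 11*t^2 + 275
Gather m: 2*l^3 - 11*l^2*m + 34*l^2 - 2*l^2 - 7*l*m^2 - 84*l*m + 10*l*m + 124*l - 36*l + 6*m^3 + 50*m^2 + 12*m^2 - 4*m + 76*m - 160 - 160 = 2*l^3 + 32*l^2 + 88*l + 6*m^3 + m^2*(62 - 7*l) + m*(-11*l^2 - 74*l + 72) - 320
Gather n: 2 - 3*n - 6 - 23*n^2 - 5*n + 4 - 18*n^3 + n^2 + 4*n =-18*n^3 - 22*n^2 - 4*n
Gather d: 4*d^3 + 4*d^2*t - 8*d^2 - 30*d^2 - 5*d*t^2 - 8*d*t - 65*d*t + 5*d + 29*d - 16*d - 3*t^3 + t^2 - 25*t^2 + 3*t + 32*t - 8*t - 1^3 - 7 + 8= 4*d^3 + d^2*(4*t - 38) + d*(-5*t^2 - 73*t + 18) - 3*t^3 - 24*t^2 + 27*t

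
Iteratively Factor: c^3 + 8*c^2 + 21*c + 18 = (c + 2)*(c^2 + 6*c + 9) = (c + 2)*(c + 3)*(c + 3)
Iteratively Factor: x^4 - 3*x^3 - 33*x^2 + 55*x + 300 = (x - 5)*(x^3 + 2*x^2 - 23*x - 60) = (x - 5)*(x + 4)*(x^2 - 2*x - 15) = (x - 5)*(x + 3)*(x + 4)*(x - 5)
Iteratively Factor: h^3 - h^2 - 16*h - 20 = (h - 5)*(h^2 + 4*h + 4) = (h - 5)*(h + 2)*(h + 2)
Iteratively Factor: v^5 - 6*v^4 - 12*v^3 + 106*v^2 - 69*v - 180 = (v - 3)*(v^4 - 3*v^3 - 21*v^2 + 43*v + 60) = (v - 3)*(v + 1)*(v^3 - 4*v^2 - 17*v + 60) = (v - 5)*(v - 3)*(v + 1)*(v^2 + v - 12) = (v - 5)*(v - 3)^2*(v + 1)*(v + 4)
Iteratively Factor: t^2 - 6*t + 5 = (t - 1)*(t - 5)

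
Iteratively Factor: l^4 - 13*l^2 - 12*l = (l + 1)*(l^3 - l^2 - 12*l) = (l + 1)*(l + 3)*(l^2 - 4*l) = (l - 4)*(l + 1)*(l + 3)*(l)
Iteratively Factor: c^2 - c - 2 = (c - 2)*(c + 1)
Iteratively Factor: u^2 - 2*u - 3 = (u - 3)*(u + 1)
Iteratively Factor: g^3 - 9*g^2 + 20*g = (g)*(g^2 - 9*g + 20) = g*(g - 5)*(g - 4)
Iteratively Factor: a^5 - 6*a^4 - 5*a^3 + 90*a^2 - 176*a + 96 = (a - 4)*(a^4 - 2*a^3 - 13*a^2 + 38*a - 24) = (a - 4)*(a - 2)*(a^3 - 13*a + 12) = (a - 4)*(a - 2)*(a + 4)*(a^2 - 4*a + 3) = (a - 4)*(a - 2)*(a - 1)*(a + 4)*(a - 3)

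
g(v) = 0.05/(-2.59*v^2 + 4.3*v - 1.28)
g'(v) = 0.05*(5.18*v - 4.3)/(-2.59*v^2 + 4.3*v - 1.28)^2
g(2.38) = -0.01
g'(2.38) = 0.01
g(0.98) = 0.11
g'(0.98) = 0.19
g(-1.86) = -0.00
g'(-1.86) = -0.00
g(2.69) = -0.01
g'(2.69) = 0.01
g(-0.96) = -0.01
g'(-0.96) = -0.01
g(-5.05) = -0.00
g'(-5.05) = -0.00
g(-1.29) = -0.00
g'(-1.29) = -0.00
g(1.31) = -0.55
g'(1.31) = 14.78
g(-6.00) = -0.00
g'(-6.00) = -0.00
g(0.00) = -0.04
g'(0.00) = -0.13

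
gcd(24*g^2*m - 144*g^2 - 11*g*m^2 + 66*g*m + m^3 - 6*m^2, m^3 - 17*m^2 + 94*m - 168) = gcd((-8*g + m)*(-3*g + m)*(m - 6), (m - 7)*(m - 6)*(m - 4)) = m - 6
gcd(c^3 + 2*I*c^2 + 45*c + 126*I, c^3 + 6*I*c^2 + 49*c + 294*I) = c^2 - I*c + 42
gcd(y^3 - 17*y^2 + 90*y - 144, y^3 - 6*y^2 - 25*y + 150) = y - 6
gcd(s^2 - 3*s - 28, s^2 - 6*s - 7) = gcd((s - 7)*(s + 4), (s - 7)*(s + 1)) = s - 7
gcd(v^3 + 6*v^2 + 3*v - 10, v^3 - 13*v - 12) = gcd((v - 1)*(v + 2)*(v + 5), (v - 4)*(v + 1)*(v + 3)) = 1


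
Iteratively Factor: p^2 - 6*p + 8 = (p - 2)*(p - 4)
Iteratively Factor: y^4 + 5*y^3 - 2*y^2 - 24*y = (y + 4)*(y^3 + y^2 - 6*y) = (y - 2)*(y + 4)*(y^2 + 3*y) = y*(y - 2)*(y + 4)*(y + 3)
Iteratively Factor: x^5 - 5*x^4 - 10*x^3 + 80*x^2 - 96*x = (x - 3)*(x^4 - 2*x^3 - 16*x^2 + 32*x) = (x - 4)*(x - 3)*(x^3 + 2*x^2 - 8*x) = x*(x - 4)*(x - 3)*(x^2 + 2*x - 8) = x*(x - 4)*(x - 3)*(x + 4)*(x - 2)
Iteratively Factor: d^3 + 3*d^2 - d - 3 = (d + 3)*(d^2 - 1) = (d + 1)*(d + 3)*(d - 1)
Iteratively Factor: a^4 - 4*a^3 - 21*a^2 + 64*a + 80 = (a + 4)*(a^3 - 8*a^2 + 11*a + 20) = (a - 5)*(a + 4)*(a^2 - 3*a - 4) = (a - 5)*(a + 1)*(a + 4)*(a - 4)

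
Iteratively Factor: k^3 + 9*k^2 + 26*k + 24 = (k + 4)*(k^2 + 5*k + 6) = (k + 2)*(k + 4)*(k + 3)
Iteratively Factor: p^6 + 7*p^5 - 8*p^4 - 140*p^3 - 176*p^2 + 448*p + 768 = (p + 4)*(p^5 + 3*p^4 - 20*p^3 - 60*p^2 + 64*p + 192) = (p - 4)*(p + 4)*(p^4 + 7*p^3 + 8*p^2 - 28*p - 48) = (p - 4)*(p - 2)*(p + 4)*(p^3 + 9*p^2 + 26*p + 24) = (p - 4)*(p - 2)*(p + 4)^2*(p^2 + 5*p + 6) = (p - 4)*(p - 2)*(p + 3)*(p + 4)^2*(p + 2)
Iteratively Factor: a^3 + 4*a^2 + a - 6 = (a - 1)*(a^2 + 5*a + 6) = (a - 1)*(a + 2)*(a + 3)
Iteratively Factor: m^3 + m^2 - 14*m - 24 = (m + 3)*(m^2 - 2*m - 8) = (m + 2)*(m + 3)*(m - 4)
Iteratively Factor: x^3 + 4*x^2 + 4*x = (x + 2)*(x^2 + 2*x) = x*(x + 2)*(x + 2)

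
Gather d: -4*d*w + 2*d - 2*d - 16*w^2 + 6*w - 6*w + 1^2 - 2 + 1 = -4*d*w - 16*w^2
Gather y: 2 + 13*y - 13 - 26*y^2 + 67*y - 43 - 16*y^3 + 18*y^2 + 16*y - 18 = -16*y^3 - 8*y^2 + 96*y - 72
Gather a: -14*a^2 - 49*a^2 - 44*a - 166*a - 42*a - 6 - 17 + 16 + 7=-63*a^2 - 252*a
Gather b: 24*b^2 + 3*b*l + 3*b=24*b^2 + b*(3*l + 3)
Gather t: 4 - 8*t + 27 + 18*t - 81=10*t - 50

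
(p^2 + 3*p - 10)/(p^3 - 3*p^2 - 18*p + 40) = (p + 5)/(p^2 - p - 20)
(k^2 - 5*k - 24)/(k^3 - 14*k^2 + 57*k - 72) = (k + 3)/(k^2 - 6*k + 9)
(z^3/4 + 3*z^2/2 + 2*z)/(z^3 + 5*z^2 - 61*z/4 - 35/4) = z*(z^2 + 6*z + 8)/(4*z^3 + 20*z^2 - 61*z - 35)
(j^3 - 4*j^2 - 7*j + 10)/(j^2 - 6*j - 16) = (j^2 - 6*j + 5)/(j - 8)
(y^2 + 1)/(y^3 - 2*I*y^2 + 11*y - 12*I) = (y + I)/(y^2 - I*y + 12)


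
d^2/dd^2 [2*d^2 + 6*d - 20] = 4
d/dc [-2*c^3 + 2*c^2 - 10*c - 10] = -6*c^2 + 4*c - 10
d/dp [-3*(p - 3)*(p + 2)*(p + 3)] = -9*p^2 - 12*p + 27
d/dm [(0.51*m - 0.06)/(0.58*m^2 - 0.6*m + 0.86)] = (-0.2958*m^2 + 0.0696*m + 0.4026)/(0.3364*m^4 - 0.696*m^3 + 1.3576*m^2 - 1.032*m + 0.7396)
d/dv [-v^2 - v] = -2*v - 1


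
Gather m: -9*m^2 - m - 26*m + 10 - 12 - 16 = -9*m^2 - 27*m - 18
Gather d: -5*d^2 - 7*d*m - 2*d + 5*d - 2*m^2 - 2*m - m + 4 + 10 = -5*d^2 + d*(3 - 7*m) - 2*m^2 - 3*m + 14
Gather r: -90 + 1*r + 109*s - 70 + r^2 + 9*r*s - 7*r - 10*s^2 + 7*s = r^2 + r*(9*s - 6) - 10*s^2 + 116*s - 160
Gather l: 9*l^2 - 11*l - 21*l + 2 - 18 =9*l^2 - 32*l - 16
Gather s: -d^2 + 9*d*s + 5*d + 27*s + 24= -d^2 + 5*d + s*(9*d + 27) + 24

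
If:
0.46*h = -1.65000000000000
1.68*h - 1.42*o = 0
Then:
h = -3.59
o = -4.24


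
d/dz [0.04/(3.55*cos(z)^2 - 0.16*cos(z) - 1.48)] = (0.284*cos(z) - 0.0064)*sin(z)/(-3.55*cos(z)^2 + 0.16*cos(z) + 1.48)^2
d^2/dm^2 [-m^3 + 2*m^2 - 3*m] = 4 - 6*m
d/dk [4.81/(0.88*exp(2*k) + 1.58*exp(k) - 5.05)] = (-8.4656*exp(k) - 7.5998)*exp(k)/(0.88*exp(2*k) + 1.58*exp(k) - 5.05)^2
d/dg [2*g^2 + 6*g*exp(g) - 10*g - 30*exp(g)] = 6*g*exp(g) + 4*g - 24*exp(g) - 10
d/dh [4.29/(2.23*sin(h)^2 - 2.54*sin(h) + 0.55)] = (10.8966 - 19.1334*sin(h))*cos(h)/(2.23*sin(h)^2 - 2.54*sin(h) + 0.55)^2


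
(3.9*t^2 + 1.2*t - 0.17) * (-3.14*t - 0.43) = -12.246*t^3 - 5.445*t^2 + 0.0178*t + 0.0731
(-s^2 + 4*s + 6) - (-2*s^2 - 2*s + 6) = s^2 + 6*s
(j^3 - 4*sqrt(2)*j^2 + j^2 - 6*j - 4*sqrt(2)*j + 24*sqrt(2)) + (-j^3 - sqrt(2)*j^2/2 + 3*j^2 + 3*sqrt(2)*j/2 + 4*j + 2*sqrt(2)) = -9*sqrt(2)*j^2/2 + 4*j^2 - 5*sqrt(2)*j/2 - 2*j + 26*sqrt(2)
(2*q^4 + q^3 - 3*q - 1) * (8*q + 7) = 16*q^5 + 22*q^4 + 7*q^3 - 24*q^2 - 29*q - 7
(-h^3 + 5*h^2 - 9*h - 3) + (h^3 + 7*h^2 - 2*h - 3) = 12*h^2 - 11*h - 6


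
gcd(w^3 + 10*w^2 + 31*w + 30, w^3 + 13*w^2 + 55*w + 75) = w^2 + 8*w + 15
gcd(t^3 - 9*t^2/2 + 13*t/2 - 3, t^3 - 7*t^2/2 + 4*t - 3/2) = t^2 - 5*t/2 + 3/2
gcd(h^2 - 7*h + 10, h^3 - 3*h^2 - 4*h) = 1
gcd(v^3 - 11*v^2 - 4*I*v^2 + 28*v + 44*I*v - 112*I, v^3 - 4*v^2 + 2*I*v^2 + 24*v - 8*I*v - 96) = v^2 + v*(-4 - 4*I) + 16*I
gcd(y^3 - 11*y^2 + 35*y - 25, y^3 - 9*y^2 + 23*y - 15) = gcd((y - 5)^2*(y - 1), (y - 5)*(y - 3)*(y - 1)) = y^2 - 6*y + 5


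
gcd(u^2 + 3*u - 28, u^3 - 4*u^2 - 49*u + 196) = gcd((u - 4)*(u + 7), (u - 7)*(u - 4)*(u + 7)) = u^2 + 3*u - 28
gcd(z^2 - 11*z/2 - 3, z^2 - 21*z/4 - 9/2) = z - 6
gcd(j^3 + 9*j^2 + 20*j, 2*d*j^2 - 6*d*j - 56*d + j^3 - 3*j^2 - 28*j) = j + 4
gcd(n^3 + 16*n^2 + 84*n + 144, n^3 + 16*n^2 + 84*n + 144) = n^3 + 16*n^2 + 84*n + 144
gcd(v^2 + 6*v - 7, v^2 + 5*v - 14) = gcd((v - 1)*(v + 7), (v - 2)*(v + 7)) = v + 7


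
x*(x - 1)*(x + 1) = x^3 - x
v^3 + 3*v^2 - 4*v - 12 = (v - 2)*(v + 2)*(v + 3)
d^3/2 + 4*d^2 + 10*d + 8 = (d/2 + 1)*(d + 2)*(d + 4)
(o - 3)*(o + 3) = o^2 - 9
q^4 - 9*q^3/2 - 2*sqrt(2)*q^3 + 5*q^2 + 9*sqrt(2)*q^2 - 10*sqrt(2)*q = q*(q - 5/2)*(q - 2)*(q - 2*sqrt(2))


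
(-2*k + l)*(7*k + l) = -14*k^2 + 5*k*l + l^2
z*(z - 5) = z^2 - 5*z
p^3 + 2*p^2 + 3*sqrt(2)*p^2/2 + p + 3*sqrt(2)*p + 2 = (p + 2)*(p + sqrt(2)/2)*(p + sqrt(2))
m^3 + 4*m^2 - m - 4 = (m - 1)*(m + 1)*(m + 4)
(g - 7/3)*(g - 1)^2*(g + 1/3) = g^4 - 4*g^3 + 38*g^2/9 - 4*g/9 - 7/9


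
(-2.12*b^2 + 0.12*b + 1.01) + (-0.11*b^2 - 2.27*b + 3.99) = -2.23*b^2 - 2.15*b + 5.0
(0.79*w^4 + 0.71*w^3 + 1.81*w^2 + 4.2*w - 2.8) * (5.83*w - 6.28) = 4.6057*w^5 - 0.821900000000001*w^4 + 6.0935*w^3 + 13.1192*w^2 - 42.7*w + 17.584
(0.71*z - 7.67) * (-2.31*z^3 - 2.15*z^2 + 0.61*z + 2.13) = -1.6401*z^4 + 16.1912*z^3 + 16.9236*z^2 - 3.1664*z - 16.3371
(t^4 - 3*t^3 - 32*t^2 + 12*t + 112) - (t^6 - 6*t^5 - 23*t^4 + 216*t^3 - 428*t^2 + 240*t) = -t^6 + 6*t^5 + 24*t^4 - 219*t^3 + 396*t^2 - 228*t + 112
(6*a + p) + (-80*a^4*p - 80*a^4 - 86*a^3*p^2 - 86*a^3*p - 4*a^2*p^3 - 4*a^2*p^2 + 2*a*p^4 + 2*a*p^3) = -80*a^4*p - 80*a^4 - 86*a^3*p^2 - 86*a^3*p - 4*a^2*p^3 - 4*a^2*p^2 + 2*a*p^4 + 2*a*p^3 + 6*a + p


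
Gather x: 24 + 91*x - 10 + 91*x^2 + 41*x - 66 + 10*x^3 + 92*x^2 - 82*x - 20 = 10*x^3 + 183*x^2 + 50*x - 72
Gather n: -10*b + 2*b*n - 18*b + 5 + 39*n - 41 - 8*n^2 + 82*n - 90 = -28*b - 8*n^2 + n*(2*b + 121) - 126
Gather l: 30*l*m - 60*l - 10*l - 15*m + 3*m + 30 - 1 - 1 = l*(30*m - 70) - 12*m + 28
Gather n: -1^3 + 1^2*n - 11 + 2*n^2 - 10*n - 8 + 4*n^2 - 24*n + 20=6*n^2 - 33*n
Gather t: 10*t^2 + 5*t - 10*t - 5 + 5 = 10*t^2 - 5*t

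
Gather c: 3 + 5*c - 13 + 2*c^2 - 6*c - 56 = 2*c^2 - c - 66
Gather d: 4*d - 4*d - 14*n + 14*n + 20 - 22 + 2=0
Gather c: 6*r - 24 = 6*r - 24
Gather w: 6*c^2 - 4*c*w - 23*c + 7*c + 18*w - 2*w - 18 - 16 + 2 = 6*c^2 - 16*c + w*(16 - 4*c) - 32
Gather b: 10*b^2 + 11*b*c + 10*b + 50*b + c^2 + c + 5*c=10*b^2 + b*(11*c + 60) + c^2 + 6*c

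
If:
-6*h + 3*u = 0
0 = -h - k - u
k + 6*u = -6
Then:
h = -2/3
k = 2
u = -4/3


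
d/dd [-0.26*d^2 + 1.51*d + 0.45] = 1.51 - 0.52*d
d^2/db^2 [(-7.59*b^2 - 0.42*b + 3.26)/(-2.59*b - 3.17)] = (5.6843418860808e-14*b + 101.908838)/(17.373979*b^3 + 63.794031*b^2 + 78.079953*b + 31.855013)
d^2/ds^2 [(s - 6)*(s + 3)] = 2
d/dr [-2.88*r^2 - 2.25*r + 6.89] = -5.76*r - 2.25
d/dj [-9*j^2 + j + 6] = 1 - 18*j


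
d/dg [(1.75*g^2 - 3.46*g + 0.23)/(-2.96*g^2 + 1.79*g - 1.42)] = (-7.1091*g^2 - 3.6084*g + 4.5015)/(8.7616*g^4 - 10.5968*g^3 + 11.6105*g^2 - 5.0836*g + 2.0164)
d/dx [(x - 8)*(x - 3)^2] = (x - 3)*(3*x - 19)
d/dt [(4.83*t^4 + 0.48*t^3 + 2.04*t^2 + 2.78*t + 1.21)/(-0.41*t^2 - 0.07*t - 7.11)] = (-3.9606*t^5 - 1.2111*t^4 - 137.4324*t^3 - 9.2414*t^2 - 28.0166*t - 19.6811)/(0.1681*t^4 + 0.0574*t^3 + 5.8351*t^2 + 0.9954*t + 50.5521)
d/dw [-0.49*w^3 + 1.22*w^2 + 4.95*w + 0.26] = -1.47*w^2 + 2.44*w + 4.95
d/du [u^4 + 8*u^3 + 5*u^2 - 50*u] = 4*u^3 + 24*u^2 + 10*u - 50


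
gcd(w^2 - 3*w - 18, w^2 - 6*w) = w - 6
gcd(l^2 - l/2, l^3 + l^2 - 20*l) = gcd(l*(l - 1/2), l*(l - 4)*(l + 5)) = l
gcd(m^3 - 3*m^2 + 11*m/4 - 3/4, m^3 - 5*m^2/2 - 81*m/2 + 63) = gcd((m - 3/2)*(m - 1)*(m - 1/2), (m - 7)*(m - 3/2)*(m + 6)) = m - 3/2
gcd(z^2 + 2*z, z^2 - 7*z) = z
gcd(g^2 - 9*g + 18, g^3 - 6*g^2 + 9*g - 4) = 1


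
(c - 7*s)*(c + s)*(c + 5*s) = c^3 - c^2*s - 37*c*s^2 - 35*s^3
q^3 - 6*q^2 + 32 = (q - 4)^2*(q + 2)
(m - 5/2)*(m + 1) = m^2 - 3*m/2 - 5/2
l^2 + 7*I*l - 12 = (l + 3*I)*(l + 4*I)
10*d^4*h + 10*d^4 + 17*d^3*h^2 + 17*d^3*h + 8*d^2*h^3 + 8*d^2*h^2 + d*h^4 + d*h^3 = (d + h)*(2*d + h)*(5*d + h)*(d*h + d)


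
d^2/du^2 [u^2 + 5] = 2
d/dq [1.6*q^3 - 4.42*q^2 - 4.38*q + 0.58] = 4.8*q^2 - 8.84*q - 4.38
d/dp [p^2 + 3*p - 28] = 2*p + 3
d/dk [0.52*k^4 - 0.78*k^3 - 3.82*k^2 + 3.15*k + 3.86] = 2.08*k^3 - 2.34*k^2 - 7.64*k + 3.15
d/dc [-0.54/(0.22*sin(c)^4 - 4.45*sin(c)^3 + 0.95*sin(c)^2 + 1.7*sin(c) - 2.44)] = (0.4752*sin(c)^3 - 7.209*sin(c)^2 + 1.026*sin(c) + 0.918)*cos(c)/(0.22*sin(c)^4 - 4.45*sin(c)^3 + 0.95*sin(c)^2 + 1.7*sin(c) - 2.44)^2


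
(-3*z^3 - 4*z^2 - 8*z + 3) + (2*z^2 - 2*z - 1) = -3*z^3 - 2*z^2 - 10*z + 2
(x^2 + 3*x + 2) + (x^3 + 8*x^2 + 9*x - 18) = x^3 + 9*x^2 + 12*x - 16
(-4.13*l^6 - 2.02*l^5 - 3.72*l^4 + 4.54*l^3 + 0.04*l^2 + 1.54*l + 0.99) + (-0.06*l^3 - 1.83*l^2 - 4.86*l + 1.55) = -4.13*l^6 - 2.02*l^5 - 3.72*l^4 + 4.48*l^3 - 1.79*l^2 - 3.32*l + 2.54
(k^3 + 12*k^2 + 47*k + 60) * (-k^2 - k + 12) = -k^5 - 13*k^4 - 47*k^3 + 37*k^2 + 504*k + 720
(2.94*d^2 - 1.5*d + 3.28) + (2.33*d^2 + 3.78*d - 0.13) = 5.27*d^2 + 2.28*d + 3.15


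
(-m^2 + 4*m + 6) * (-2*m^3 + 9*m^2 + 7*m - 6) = 2*m^5 - 17*m^4 + 17*m^3 + 88*m^2 + 18*m - 36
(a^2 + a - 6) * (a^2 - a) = a^4 - 7*a^2 + 6*a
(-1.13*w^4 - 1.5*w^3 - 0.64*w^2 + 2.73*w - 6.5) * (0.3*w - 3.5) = -0.339*w^5 + 3.505*w^4 + 5.058*w^3 + 3.059*w^2 - 11.505*w + 22.75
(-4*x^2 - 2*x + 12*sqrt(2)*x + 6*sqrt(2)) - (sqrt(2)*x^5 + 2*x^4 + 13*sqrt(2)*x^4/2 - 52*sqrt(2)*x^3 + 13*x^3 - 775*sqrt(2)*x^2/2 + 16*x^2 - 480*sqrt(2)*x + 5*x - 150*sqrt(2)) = -sqrt(2)*x^5 - 13*sqrt(2)*x^4/2 - 2*x^4 - 13*x^3 + 52*sqrt(2)*x^3 - 20*x^2 + 775*sqrt(2)*x^2/2 - 7*x + 492*sqrt(2)*x + 156*sqrt(2)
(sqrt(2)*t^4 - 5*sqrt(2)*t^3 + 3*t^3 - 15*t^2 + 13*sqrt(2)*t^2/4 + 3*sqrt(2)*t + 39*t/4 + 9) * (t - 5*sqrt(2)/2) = sqrt(2)*t^5 - 5*sqrt(2)*t^4 - 2*t^4 - 17*sqrt(2)*t^3/4 + 10*t^3 - 13*t^2/2 + 81*sqrt(2)*t^2/2 - 195*sqrt(2)*t/8 - 6*t - 45*sqrt(2)/2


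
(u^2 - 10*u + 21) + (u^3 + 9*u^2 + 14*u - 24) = u^3 + 10*u^2 + 4*u - 3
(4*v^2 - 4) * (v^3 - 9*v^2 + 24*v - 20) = 4*v^5 - 36*v^4 + 92*v^3 - 44*v^2 - 96*v + 80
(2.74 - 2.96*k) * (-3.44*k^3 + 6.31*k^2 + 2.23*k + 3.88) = 10.1824*k^4 - 28.1032*k^3 + 10.6886*k^2 - 5.3746*k + 10.6312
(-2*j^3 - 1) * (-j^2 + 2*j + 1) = 2*j^5 - 4*j^4 - 2*j^3 + j^2 - 2*j - 1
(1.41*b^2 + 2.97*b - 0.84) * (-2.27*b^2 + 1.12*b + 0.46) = -3.2007*b^4 - 5.1627*b^3 + 5.8818*b^2 + 0.4254*b - 0.3864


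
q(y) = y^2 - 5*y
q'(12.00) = 19.00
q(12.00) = 84.00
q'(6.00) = 7.00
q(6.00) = 6.00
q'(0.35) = -4.30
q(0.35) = -1.63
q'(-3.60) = -12.20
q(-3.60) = 30.96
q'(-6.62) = -18.24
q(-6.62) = 76.92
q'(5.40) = 5.80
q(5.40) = 2.16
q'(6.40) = 7.80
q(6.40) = 8.96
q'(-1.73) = -8.46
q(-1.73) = 11.64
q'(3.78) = 2.56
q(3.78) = -4.61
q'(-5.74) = -16.48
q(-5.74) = 61.65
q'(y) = 2*y - 5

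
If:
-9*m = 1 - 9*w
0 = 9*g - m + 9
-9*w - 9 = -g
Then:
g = -91/80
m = -99/80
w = -811/720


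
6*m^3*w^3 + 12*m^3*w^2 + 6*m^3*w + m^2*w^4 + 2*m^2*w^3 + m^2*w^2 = w*(6*m + w)*(m*w + m)^2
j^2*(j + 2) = j^3 + 2*j^2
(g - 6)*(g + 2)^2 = g^3 - 2*g^2 - 20*g - 24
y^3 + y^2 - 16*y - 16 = (y - 4)*(y + 1)*(y + 4)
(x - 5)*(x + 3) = x^2 - 2*x - 15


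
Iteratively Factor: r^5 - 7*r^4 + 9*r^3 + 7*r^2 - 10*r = (r - 2)*(r^4 - 5*r^3 - r^2 + 5*r) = (r - 2)*(r - 1)*(r^3 - 4*r^2 - 5*r) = r*(r - 2)*(r - 1)*(r^2 - 4*r - 5) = r*(r - 5)*(r - 2)*(r - 1)*(r + 1)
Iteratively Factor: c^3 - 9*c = (c)*(c^2 - 9) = c*(c + 3)*(c - 3)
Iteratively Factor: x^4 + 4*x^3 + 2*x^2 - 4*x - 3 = (x + 3)*(x^3 + x^2 - x - 1) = (x - 1)*(x + 3)*(x^2 + 2*x + 1) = (x - 1)*(x + 1)*(x + 3)*(x + 1)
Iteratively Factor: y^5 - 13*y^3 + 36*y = (y - 2)*(y^4 + 2*y^3 - 9*y^2 - 18*y) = y*(y - 2)*(y^3 + 2*y^2 - 9*y - 18) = y*(y - 3)*(y - 2)*(y^2 + 5*y + 6) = y*(y - 3)*(y - 2)*(y + 2)*(y + 3)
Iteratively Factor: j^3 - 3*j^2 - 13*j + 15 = (j + 3)*(j^2 - 6*j + 5) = (j - 1)*(j + 3)*(j - 5)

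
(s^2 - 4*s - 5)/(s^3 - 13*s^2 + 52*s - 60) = (s + 1)/(s^2 - 8*s + 12)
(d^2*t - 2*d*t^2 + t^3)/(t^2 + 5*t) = (d^2 - 2*d*t + t^2)/(t + 5)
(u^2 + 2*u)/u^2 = (u + 2)/u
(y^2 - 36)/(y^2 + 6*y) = (y - 6)/y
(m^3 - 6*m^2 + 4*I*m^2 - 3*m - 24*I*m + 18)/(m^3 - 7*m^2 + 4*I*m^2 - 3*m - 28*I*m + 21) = (m - 6)/(m - 7)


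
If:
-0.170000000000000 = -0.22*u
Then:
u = 0.77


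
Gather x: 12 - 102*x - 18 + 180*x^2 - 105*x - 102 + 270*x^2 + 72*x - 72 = 450*x^2 - 135*x - 180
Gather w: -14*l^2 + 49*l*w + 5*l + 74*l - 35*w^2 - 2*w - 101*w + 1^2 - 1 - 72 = -14*l^2 + 79*l - 35*w^2 + w*(49*l - 103) - 72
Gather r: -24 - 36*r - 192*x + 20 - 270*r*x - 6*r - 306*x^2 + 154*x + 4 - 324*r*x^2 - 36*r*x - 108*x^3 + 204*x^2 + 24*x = r*(-324*x^2 - 306*x - 42) - 108*x^3 - 102*x^2 - 14*x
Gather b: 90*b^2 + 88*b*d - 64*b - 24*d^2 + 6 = 90*b^2 + b*(88*d - 64) - 24*d^2 + 6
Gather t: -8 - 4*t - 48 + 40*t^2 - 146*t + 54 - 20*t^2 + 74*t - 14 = 20*t^2 - 76*t - 16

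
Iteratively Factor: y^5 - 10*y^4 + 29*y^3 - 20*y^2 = (y - 1)*(y^4 - 9*y^3 + 20*y^2) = y*(y - 1)*(y^3 - 9*y^2 + 20*y) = y*(y - 4)*(y - 1)*(y^2 - 5*y) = y^2*(y - 4)*(y - 1)*(y - 5)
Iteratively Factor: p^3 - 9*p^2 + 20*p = (p - 5)*(p^2 - 4*p) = (p - 5)*(p - 4)*(p)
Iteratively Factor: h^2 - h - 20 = (h + 4)*(h - 5)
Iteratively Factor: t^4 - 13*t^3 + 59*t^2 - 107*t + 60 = (t - 4)*(t^3 - 9*t^2 + 23*t - 15) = (t - 4)*(t - 1)*(t^2 - 8*t + 15) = (t - 5)*(t - 4)*(t - 1)*(t - 3)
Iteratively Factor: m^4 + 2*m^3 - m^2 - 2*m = (m - 1)*(m^3 + 3*m^2 + 2*m) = m*(m - 1)*(m^2 + 3*m + 2) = m*(m - 1)*(m + 2)*(m + 1)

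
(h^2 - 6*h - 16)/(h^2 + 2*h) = (h - 8)/h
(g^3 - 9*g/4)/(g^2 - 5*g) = (g^2 - 9/4)/(g - 5)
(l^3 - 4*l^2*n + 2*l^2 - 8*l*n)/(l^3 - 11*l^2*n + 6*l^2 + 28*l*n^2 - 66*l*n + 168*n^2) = l*(l + 2)/(l^2 - 7*l*n + 6*l - 42*n)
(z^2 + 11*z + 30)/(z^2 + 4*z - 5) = (z + 6)/(z - 1)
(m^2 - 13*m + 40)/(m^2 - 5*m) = (m - 8)/m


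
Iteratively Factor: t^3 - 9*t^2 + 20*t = (t - 5)*(t^2 - 4*t) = (t - 5)*(t - 4)*(t)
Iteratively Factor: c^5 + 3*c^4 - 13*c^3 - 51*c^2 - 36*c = (c - 4)*(c^4 + 7*c^3 + 15*c^2 + 9*c) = (c - 4)*(c + 3)*(c^3 + 4*c^2 + 3*c) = (c - 4)*(c + 3)^2*(c^2 + c) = c*(c - 4)*(c + 3)^2*(c + 1)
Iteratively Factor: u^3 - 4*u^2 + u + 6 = (u - 2)*(u^2 - 2*u - 3) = (u - 2)*(u + 1)*(u - 3)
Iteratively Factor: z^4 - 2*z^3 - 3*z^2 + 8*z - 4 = (z - 2)*(z^3 - 3*z + 2) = (z - 2)*(z - 1)*(z^2 + z - 2) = (z - 2)*(z - 1)^2*(z + 2)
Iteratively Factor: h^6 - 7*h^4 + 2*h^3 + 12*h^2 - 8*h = (h + 2)*(h^5 - 2*h^4 - 3*h^3 + 8*h^2 - 4*h) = (h - 2)*(h + 2)*(h^4 - 3*h^2 + 2*h) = (h - 2)*(h - 1)*(h + 2)*(h^3 + h^2 - 2*h) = (h - 2)*(h - 1)^2*(h + 2)*(h^2 + 2*h) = h*(h - 2)*(h - 1)^2*(h + 2)*(h + 2)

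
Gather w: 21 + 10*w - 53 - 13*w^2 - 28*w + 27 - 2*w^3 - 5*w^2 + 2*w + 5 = -2*w^3 - 18*w^2 - 16*w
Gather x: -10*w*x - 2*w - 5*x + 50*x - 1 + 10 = -2*w + x*(45 - 10*w) + 9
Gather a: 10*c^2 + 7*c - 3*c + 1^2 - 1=10*c^2 + 4*c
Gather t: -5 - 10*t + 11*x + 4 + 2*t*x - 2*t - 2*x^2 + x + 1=t*(2*x - 12) - 2*x^2 + 12*x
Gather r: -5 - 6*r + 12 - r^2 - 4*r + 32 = -r^2 - 10*r + 39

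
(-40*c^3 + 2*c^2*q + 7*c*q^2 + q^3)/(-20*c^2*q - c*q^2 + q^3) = (-10*c^2 + 3*c*q + q^2)/(q*(-5*c + q))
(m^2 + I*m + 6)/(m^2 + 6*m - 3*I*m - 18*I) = (m^2 + I*m + 6)/(m^2 + 3*m*(2 - I) - 18*I)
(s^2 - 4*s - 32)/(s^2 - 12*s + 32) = (s + 4)/(s - 4)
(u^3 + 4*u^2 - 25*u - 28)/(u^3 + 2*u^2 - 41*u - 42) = (u - 4)/(u - 6)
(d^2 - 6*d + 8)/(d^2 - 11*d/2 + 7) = 2*(d - 4)/(2*d - 7)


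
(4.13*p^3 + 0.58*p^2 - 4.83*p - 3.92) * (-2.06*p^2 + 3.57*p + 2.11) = -8.5078*p^5 + 13.5493*p^4 + 20.7347*p^3 - 7.9441*p^2 - 24.1857*p - 8.2712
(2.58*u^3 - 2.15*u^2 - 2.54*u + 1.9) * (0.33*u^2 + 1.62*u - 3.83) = 0.8514*u^5 + 3.4701*u^4 - 14.2026*u^3 + 4.7467*u^2 + 12.8062*u - 7.277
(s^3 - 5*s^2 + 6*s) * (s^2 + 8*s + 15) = s^5 + 3*s^4 - 19*s^3 - 27*s^2 + 90*s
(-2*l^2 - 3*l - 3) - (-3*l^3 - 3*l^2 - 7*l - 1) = 3*l^3 + l^2 + 4*l - 2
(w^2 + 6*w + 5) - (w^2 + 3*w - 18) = 3*w + 23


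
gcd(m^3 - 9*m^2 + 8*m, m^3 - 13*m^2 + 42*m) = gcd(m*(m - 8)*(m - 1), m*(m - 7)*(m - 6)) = m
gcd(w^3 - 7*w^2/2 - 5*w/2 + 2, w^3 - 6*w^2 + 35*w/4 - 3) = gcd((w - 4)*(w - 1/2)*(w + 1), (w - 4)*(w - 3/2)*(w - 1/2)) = w^2 - 9*w/2 + 2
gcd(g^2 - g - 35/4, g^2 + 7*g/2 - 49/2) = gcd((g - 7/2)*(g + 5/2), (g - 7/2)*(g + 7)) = g - 7/2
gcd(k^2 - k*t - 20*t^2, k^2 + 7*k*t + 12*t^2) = k + 4*t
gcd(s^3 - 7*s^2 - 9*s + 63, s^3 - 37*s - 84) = s^2 - 4*s - 21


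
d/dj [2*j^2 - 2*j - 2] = 4*j - 2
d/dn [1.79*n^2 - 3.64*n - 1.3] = 3.58*n - 3.64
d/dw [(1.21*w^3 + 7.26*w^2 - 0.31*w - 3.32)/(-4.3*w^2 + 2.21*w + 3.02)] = (-5.203*w^4 + 5.3482*w^3 + 25.6742*w^2 + 15.2984*w + 6.401)/(18.49*w^4 - 19.006*w^3 - 21.0879*w^2 + 13.3484*w + 9.1204)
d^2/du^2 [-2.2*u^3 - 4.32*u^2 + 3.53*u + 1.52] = -13.2*u - 8.64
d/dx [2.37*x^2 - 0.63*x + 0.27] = 4.74*x - 0.63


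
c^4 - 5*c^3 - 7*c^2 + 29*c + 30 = (c - 5)*(c - 3)*(c + 1)*(c + 2)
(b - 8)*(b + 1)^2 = b^3 - 6*b^2 - 15*b - 8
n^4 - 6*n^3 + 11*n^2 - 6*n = n*(n - 3)*(n - 2)*(n - 1)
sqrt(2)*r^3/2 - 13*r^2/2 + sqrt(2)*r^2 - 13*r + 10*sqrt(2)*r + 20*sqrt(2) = (r - 4*sqrt(2))*(r - 5*sqrt(2)/2)*(sqrt(2)*r/2 + sqrt(2))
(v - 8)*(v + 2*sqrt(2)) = v^2 - 8*v + 2*sqrt(2)*v - 16*sqrt(2)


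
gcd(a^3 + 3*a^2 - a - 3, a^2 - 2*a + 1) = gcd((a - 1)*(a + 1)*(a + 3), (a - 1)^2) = a - 1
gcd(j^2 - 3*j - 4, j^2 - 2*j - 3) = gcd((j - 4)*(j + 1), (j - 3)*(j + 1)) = j + 1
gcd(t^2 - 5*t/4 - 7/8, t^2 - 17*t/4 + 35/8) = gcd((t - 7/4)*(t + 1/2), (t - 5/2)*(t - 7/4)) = t - 7/4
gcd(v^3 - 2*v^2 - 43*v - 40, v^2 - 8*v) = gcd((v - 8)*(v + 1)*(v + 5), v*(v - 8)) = v - 8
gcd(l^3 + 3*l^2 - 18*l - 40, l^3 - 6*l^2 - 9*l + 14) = l + 2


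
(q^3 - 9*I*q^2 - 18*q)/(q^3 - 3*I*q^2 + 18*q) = (q - 3*I)/(q + 3*I)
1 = 1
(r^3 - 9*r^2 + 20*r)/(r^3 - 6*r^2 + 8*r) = (r - 5)/(r - 2)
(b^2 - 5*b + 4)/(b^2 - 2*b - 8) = (b - 1)/(b + 2)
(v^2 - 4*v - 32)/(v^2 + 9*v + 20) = (v - 8)/(v + 5)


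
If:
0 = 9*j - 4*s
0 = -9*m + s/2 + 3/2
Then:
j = 4*s/9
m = s/18 + 1/6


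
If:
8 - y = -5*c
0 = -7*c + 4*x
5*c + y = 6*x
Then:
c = 16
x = 28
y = 88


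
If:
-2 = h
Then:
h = -2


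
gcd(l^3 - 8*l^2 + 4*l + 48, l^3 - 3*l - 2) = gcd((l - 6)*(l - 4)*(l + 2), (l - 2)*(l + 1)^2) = 1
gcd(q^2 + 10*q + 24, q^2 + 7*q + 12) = q + 4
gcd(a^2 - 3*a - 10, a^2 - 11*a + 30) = a - 5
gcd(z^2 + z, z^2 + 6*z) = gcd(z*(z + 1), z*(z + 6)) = z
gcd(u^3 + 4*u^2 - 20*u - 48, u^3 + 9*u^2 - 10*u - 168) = u^2 + 2*u - 24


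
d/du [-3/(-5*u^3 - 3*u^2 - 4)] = 9*u*(-5*u - 2)/(5*u^3 + 3*u^2 + 4)^2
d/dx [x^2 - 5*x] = 2*x - 5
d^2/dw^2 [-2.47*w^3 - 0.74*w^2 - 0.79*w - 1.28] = -14.82*w - 1.48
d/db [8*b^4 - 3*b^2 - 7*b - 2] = 32*b^3 - 6*b - 7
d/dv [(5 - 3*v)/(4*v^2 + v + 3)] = (-12*v^2 - 3*v + (3*v - 5)*(8*v + 1) - 9)/(4*v^2 + v + 3)^2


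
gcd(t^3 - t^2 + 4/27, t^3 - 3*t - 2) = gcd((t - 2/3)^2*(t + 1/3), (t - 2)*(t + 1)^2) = 1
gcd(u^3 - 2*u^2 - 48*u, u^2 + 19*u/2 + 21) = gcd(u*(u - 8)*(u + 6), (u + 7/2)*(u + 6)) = u + 6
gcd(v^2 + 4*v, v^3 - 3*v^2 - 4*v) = v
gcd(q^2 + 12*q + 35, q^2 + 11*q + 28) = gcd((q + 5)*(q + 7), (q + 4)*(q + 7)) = q + 7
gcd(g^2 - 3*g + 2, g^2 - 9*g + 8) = g - 1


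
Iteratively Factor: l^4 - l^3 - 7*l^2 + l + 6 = (l - 1)*(l^3 - 7*l - 6) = (l - 1)*(l + 2)*(l^2 - 2*l - 3) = (l - 1)*(l + 1)*(l + 2)*(l - 3)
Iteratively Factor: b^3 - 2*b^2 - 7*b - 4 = (b - 4)*(b^2 + 2*b + 1) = (b - 4)*(b + 1)*(b + 1)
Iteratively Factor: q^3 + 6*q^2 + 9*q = (q + 3)*(q^2 + 3*q) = (q + 3)^2*(q)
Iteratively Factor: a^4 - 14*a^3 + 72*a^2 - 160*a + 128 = (a - 4)*(a^3 - 10*a^2 + 32*a - 32) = (a - 4)^2*(a^2 - 6*a + 8) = (a - 4)^2*(a - 2)*(a - 4)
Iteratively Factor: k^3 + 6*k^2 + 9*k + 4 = (k + 1)*(k^2 + 5*k + 4) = (k + 1)*(k + 4)*(k + 1)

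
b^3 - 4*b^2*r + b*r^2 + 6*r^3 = (b - 3*r)*(b - 2*r)*(b + r)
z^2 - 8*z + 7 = (z - 7)*(z - 1)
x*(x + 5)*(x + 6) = x^3 + 11*x^2 + 30*x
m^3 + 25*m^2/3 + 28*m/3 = m*(m + 4/3)*(m + 7)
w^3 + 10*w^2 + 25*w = w*(w + 5)^2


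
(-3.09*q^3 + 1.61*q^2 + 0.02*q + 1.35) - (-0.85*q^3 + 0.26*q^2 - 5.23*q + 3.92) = -2.24*q^3 + 1.35*q^2 + 5.25*q - 2.57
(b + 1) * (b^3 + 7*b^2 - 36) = b^4 + 8*b^3 + 7*b^2 - 36*b - 36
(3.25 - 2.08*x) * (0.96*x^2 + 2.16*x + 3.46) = -1.9968*x^3 - 1.3728*x^2 - 0.1768*x + 11.245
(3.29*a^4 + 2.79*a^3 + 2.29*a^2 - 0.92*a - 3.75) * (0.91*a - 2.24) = 2.9939*a^5 - 4.8307*a^4 - 4.1657*a^3 - 5.9668*a^2 - 1.3517*a + 8.4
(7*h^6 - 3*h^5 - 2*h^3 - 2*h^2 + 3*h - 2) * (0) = 0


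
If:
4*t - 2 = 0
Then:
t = 1/2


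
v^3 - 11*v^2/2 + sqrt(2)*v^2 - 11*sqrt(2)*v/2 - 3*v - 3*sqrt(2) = (v - 6)*(v + 1/2)*(v + sqrt(2))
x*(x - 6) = x^2 - 6*x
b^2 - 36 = (b - 6)*(b + 6)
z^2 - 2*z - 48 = (z - 8)*(z + 6)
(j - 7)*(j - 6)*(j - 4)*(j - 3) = j^4 - 20*j^3 + 145*j^2 - 450*j + 504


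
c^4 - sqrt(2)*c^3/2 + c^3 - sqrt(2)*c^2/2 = c^2*(c + 1)*(c - sqrt(2)/2)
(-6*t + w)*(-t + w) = 6*t^2 - 7*t*w + w^2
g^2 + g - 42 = (g - 6)*(g + 7)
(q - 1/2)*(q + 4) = q^2 + 7*q/2 - 2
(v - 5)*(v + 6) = v^2 + v - 30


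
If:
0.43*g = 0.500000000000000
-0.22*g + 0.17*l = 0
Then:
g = 1.16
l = 1.50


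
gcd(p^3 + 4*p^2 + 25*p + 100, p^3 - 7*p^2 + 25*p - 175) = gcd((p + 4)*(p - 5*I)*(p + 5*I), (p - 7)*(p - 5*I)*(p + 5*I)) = p^2 + 25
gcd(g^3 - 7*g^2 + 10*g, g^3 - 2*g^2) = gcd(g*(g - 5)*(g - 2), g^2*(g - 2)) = g^2 - 2*g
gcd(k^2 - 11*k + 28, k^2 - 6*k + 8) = k - 4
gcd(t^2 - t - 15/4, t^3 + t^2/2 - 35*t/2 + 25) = t - 5/2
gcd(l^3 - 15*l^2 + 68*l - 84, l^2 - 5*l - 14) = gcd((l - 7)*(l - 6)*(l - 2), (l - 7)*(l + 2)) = l - 7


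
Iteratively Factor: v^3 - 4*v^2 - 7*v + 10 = (v + 2)*(v^2 - 6*v + 5) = (v - 5)*(v + 2)*(v - 1)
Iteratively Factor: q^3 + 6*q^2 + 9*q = (q)*(q^2 + 6*q + 9) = q*(q + 3)*(q + 3)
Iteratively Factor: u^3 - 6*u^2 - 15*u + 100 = (u - 5)*(u^2 - u - 20) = (u - 5)^2*(u + 4)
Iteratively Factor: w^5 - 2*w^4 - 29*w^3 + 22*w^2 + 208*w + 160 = (w - 5)*(w^4 + 3*w^3 - 14*w^2 - 48*w - 32) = (w - 5)*(w - 4)*(w^3 + 7*w^2 + 14*w + 8) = (w - 5)*(w - 4)*(w + 2)*(w^2 + 5*w + 4) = (w - 5)*(w - 4)*(w + 2)*(w + 4)*(w + 1)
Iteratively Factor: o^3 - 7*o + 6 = (o + 3)*(o^2 - 3*o + 2) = (o - 1)*(o + 3)*(o - 2)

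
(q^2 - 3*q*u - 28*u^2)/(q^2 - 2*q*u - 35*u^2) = (q + 4*u)/(q + 5*u)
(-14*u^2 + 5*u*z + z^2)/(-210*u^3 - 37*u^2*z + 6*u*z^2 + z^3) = (-2*u + z)/(-30*u^2 - u*z + z^2)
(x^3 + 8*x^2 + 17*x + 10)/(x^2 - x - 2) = (x^2 + 7*x + 10)/(x - 2)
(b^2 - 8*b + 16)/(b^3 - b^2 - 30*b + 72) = (b - 4)/(b^2 + 3*b - 18)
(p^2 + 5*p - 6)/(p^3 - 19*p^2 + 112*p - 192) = (p^2 + 5*p - 6)/(p^3 - 19*p^2 + 112*p - 192)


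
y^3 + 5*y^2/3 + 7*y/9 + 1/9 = (y + 1/3)^2*(y + 1)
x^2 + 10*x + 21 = (x + 3)*(x + 7)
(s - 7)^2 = s^2 - 14*s + 49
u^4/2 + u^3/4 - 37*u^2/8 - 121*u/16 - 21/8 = (u/2 + 1)*(u - 7/2)*(u + 1/2)*(u + 3/2)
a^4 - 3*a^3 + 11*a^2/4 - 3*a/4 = a*(a - 3/2)*(a - 1)*(a - 1/2)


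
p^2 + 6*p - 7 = (p - 1)*(p + 7)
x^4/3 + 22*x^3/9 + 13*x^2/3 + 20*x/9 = x*(x/3 + 1/3)*(x + 4/3)*(x + 5)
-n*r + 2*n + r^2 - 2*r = (-n + r)*(r - 2)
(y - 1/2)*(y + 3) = y^2 + 5*y/2 - 3/2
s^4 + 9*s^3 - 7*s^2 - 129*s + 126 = (s - 3)*(s - 1)*(s + 6)*(s + 7)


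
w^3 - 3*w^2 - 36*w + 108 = (w - 6)*(w - 3)*(w + 6)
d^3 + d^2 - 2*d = d*(d - 1)*(d + 2)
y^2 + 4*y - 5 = (y - 1)*(y + 5)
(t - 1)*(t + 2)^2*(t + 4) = t^4 + 7*t^3 + 12*t^2 - 4*t - 16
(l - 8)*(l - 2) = l^2 - 10*l + 16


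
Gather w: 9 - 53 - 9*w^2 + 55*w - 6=-9*w^2 + 55*w - 50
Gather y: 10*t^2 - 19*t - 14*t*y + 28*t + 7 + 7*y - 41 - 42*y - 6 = 10*t^2 + 9*t + y*(-14*t - 35) - 40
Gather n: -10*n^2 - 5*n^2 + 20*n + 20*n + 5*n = -15*n^2 + 45*n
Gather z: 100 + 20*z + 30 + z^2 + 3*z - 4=z^2 + 23*z + 126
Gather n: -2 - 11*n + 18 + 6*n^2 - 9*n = 6*n^2 - 20*n + 16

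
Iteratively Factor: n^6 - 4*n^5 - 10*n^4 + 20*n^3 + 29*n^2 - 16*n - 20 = (n - 2)*(n^5 - 2*n^4 - 14*n^3 - 8*n^2 + 13*n + 10) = (n - 2)*(n + 1)*(n^4 - 3*n^3 - 11*n^2 + 3*n + 10) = (n - 2)*(n + 1)^2*(n^3 - 4*n^2 - 7*n + 10) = (n - 2)*(n - 1)*(n + 1)^2*(n^2 - 3*n - 10) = (n - 5)*(n - 2)*(n - 1)*(n + 1)^2*(n + 2)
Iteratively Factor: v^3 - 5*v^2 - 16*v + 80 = (v + 4)*(v^2 - 9*v + 20) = (v - 4)*(v + 4)*(v - 5)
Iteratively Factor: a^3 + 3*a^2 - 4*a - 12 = (a + 2)*(a^2 + a - 6) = (a - 2)*(a + 2)*(a + 3)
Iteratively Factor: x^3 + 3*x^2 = (x + 3)*(x^2) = x*(x + 3)*(x)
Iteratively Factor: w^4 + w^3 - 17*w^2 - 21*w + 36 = (w + 3)*(w^3 - 2*w^2 - 11*w + 12) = (w - 1)*(w + 3)*(w^2 - w - 12) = (w - 1)*(w + 3)^2*(w - 4)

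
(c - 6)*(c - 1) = c^2 - 7*c + 6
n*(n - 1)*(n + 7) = n^3 + 6*n^2 - 7*n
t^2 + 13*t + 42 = (t + 6)*(t + 7)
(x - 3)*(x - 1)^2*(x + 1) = x^4 - 4*x^3 + 2*x^2 + 4*x - 3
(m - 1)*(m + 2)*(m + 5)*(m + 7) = m^4 + 13*m^3 + 45*m^2 + 11*m - 70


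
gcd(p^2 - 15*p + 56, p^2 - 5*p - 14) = p - 7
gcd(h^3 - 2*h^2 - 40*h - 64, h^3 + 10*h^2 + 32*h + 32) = h^2 + 6*h + 8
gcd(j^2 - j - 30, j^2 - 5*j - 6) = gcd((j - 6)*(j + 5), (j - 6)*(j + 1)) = j - 6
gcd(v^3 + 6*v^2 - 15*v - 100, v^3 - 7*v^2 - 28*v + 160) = v^2 + v - 20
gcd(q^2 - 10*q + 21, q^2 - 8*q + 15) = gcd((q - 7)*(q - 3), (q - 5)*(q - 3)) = q - 3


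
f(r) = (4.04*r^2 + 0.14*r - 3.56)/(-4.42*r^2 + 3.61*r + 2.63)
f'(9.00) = 0.01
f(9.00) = -1.01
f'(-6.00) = 0.02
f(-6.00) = -0.79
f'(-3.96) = 0.04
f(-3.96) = -0.73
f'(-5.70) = 0.02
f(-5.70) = -0.79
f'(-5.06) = 0.03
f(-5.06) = -0.77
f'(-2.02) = 0.19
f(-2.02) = -0.56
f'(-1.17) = 0.79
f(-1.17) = -0.24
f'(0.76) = 1.79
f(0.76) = -0.40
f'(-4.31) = 0.04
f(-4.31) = -0.75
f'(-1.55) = 0.36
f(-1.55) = -0.44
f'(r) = (8.08*r + 0.14)/(-4.42*r^2 + 3.61*r + 2.63) + (8.84*r - 3.61)*(4.04*r^2 + 0.14*r - 3.56)/(-4.42*r^2 + 3.61*r + 2.63)^2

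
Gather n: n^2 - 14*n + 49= n^2 - 14*n + 49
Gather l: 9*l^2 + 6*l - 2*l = 9*l^2 + 4*l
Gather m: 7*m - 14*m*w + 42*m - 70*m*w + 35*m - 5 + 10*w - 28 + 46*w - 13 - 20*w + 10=m*(84 - 84*w) + 36*w - 36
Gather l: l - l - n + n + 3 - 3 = 0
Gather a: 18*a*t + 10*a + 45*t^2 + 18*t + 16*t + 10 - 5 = a*(18*t + 10) + 45*t^2 + 34*t + 5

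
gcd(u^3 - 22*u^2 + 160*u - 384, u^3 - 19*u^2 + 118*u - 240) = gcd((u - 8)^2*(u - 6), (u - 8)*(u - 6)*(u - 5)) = u^2 - 14*u + 48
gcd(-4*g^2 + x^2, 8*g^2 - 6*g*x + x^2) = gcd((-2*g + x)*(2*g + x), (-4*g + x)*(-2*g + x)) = -2*g + x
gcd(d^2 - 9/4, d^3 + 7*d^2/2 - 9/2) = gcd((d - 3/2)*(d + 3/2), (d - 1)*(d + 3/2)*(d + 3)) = d + 3/2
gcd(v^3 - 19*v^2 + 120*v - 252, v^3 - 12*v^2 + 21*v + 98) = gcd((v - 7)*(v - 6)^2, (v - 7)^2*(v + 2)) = v - 7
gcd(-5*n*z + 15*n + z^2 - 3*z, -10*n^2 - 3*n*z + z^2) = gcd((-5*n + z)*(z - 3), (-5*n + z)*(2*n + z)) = -5*n + z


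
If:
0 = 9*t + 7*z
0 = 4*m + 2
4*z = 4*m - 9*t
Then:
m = -1/2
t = -14/27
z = 2/3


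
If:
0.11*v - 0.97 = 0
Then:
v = 8.82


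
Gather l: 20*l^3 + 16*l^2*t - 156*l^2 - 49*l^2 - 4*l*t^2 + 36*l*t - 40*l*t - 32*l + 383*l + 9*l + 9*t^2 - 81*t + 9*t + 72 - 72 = 20*l^3 + l^2*(16*t - 205) + l*(-4*t^2 - 4*t + 360) + 9*t^2 - 72*t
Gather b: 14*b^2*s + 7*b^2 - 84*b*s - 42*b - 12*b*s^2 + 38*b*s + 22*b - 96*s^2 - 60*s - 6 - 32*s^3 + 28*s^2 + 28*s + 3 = b^2*(14*s + 7) + b*(-12*s^2 - 46*s - 20) - 32*s^3 - 68*s^2 - 32*s - 3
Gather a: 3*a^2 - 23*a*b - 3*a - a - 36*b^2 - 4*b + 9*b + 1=3*a^2 + a*(-23*b - 4) - 36*b^2 + 5*b + 1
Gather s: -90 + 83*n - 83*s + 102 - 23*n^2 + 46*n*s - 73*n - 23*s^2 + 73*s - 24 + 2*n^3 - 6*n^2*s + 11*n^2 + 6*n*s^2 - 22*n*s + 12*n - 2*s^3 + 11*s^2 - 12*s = 2*n^3 - 12*n^2 + 22*n - 2*s^3 + s^2*(6*n - 12) + s*(-6*n^2 + 24*n - 22) - 12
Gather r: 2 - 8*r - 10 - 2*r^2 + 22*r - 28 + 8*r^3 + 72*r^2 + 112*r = 8*r^3 + 70*r^2 + 126*r - 36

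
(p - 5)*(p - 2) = p^2 - 7*p + 10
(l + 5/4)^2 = l^2 + 5*l/2 + 25/16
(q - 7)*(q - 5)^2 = q^3 - 17*q^2 + 95*q - 175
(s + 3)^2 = s^2 + 6*s + 9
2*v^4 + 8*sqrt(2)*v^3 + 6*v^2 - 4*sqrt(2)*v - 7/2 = (v - sqrt(2)/2)*(v + 7*sqrt(2)/2)*(sqrt(2)*v + 1)^2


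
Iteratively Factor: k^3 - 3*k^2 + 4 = (k - 2)*(k^2 - k - 2) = (k - 2)*(k + 1)*(k - 2)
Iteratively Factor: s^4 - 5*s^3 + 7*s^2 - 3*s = (s - 1)*(s^3 - 4*s^2 + 3*s) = (s - 3)*(s - 1)*(s^2 - s) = (s - 3)*(s - 1)^2*(s)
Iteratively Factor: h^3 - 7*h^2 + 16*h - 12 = (h - 2)*(h^2 - 5*h + 6) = (h - 2)^2*(h - 3)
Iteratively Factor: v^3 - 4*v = (v + 2)*(v^2 - 2*v) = v*(v + 2)*(v - 2)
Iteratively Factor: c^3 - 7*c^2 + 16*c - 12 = (c - 2)*(c^2 - 5*c + 6) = (c - 3)*(c - 2)*(c - 2)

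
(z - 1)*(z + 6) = z^2 + 5*z - 6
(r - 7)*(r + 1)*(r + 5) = r^3 - r^2 - 37*r - 35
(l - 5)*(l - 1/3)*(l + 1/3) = l^3 - 5*l^2 - l/9 + 5/9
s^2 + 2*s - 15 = (s - 3)*(s + 5)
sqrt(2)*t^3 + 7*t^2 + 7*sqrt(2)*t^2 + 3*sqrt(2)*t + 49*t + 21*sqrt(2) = (t + 7)*(t + 3*sqrt(2))*(sqrt(2)*t + 1)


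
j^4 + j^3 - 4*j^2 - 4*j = j*(j - 2)*(j + 1)*(j + 2)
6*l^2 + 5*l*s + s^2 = (2*l + s)*(3*l + s)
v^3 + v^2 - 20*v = v*(v - 4)*(v + 5)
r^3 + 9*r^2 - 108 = (r - 3)*(r + 6)^2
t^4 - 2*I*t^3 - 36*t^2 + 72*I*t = t*(t - 6)*(t + 6)*(t - 2*I)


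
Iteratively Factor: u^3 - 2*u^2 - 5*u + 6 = (u - 3)*(u^2 + u - 2) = (u - 3)*(u + 2)*(u - 1)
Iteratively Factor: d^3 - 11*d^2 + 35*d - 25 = (d - 1)*(d^2 - 10*d + 25) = (d - 5)*(d - 1)*(d - 5)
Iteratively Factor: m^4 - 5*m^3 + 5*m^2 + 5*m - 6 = (m - 2)*(m^3 - 3*m^2 - m + 3) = (m - 2)*(m - 1)*(m^2 - 2*m - 3) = (m - 3)*(m - 2)*(m - 1)*(m + 1)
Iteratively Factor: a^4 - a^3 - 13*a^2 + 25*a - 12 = (a - 1)*(a^3 - 13*a + 12) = (a - 3)*(a - 1)*(a^2 + 3*a - 4) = (a - 3)*(a - 1)^2*(a + 4)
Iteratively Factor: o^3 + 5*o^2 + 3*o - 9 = (o + 3)*(o^2 + 2*o - 3) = (o + 3)^2*(o - 1)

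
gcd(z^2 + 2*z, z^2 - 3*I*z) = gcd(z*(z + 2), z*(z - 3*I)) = z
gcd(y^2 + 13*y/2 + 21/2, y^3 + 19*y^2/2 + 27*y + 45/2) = y + 3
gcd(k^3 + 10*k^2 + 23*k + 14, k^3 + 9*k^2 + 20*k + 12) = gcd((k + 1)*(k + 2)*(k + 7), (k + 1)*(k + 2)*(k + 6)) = k^2 + 3*k + 2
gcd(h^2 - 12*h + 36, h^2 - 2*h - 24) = h - 6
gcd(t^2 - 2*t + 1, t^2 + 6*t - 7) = t - 1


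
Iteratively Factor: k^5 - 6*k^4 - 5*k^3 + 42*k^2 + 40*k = (k - 5)*(k^4 - k^3 - 10*k^2 - 8*k) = (k - 5)*(k + 1)*(k^3 - 2*k^2 - 8*k) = k*(k - 5)*(k + 1)*(k^2 - 2*k - 8) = k*(k - 5)*(k - 4)*(k + 1)*(k + 2)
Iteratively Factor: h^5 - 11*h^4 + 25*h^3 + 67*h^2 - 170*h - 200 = (h + 2)*(h^4 - 13*h^3 + 51*h^2 - 35*h - 100) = (h - 4)*(h + 2)*(h^3 - 9*h^2 + 15*h + 25) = (h - 4)*(h + 1)*(h + 2)*(h^2 - 10*h + 25) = (h - 5)*(h - 4)*(h + 1)*(h + 2)*(h - 5)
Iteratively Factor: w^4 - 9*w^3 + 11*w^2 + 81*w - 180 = (w - 3)*(w^3 - 6*w^2 - 7*w + 60) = (w - 3)*(w + 3)*(w^2 - 9*w + 20) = (w - 4)*(w - 3)*(w + 3)*(w - 5)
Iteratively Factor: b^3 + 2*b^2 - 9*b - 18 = (b + 3)*(b^2 - b - 6) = (b + 2)*(b + 3)*(b - 3)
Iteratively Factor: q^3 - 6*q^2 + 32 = (q - 4)*(q^2 - 2*q - 8) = (q - 4)*(q + 2)*(q - 4)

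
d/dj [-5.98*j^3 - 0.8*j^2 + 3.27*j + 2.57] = -17.94*j^2 - 1.6*j + 3.27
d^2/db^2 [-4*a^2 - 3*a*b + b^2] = 2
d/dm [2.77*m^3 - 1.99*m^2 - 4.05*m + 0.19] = 8.31*m^2 - 3.98*m - 4.05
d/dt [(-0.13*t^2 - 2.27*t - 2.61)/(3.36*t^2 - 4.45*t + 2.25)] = (8.2057*t^2 + 16.9542*t - 16.722)/(11.2896*t^4 - 29.904*t^3 + 34.9225*t^2 - 20.025*t + 5.0625)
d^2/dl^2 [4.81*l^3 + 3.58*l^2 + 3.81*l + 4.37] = 28.86*l + 7.16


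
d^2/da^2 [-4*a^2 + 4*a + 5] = -8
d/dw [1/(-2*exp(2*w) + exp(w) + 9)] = (4*exp(w) - 1)*exp(w)/(-2*exp(2*w) + exp(w) + 9)^2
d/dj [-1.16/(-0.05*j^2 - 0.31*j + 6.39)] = (-0.116*j - 0.3596)/(0.05*j^2 + 0.31*j - 6.39)^2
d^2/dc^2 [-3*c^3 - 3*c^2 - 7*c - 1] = -18*c - 6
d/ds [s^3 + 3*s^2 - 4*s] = 3*s^2 + 6*s - 4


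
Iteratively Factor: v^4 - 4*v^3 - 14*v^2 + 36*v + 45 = (v - 3)*(v^3 - v^2 - 17*v - 15) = (v - 3)*(v + 3)*(v^2 - 4*v - 5) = (v - 5)*(v - 3)*(v + 3)*(v + 1)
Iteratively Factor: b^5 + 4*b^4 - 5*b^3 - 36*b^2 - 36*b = (b + 2)*(b^4 + 2*b^3 - 9*b^2 - 18*b) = (b - 3)*(b + 2)*(b^3 + 5*b^2 + 6*b) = b*(b - 3)*(b + 2)*(b^2 + 5*b + 6) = b*(b - 3)*(b + 2)^2*(b + 3)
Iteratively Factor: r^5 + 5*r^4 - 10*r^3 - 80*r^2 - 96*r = (r + 3)*(r^4 + 2*r^3 - 16*r^2 - 32*r) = (r + 3)*(r + 4)*(r^3 - 2*r^2 - 8*r) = (r + 2)*(r + 3)*(r + 4)*(r^2 - 4*r) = (r - 4)*(r + 2)*(r + 3)*(r + 4)*(r)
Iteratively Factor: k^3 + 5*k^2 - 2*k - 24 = (k + 4)*(k^2 + k - 6) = (k - 2)*(k + 4)*(k + 3)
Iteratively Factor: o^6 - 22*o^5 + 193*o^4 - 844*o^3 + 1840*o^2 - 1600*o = (o - 4)*(o^5 - 18*o^4 + 121*o^3 - 360*o^2 + 400*o) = (o - 5)*(o - 4)*(o^4 - 13*o^3 + 56*o^2 - 80*o) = (o - 5)*(o - 4)^2*(o^3 - 9*o^2 + 20*o) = o*(o - 5)*(o - 4)^2*(o^2 - 9*o + 20) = o*(o - 5)*(o - 4)^3*(o - 5)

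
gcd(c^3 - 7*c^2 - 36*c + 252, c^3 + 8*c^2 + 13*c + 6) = c + 6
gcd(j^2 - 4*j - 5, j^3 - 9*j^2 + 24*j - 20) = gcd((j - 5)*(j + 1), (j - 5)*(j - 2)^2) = j - 5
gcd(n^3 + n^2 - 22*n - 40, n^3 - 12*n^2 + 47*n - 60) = n - 5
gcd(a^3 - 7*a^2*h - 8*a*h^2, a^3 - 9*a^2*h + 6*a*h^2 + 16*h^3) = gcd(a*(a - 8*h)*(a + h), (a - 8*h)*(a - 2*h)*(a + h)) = a^2 - 7*a*h - 8*h^2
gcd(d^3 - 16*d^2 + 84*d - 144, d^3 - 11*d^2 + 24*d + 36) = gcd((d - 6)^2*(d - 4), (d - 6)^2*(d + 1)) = d^2 - 12*d + 36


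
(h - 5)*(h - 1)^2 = h^3 - 7*h^2 + 11*h - 5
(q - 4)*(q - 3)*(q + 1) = q^3 - 6*q^2 + 5*q + 12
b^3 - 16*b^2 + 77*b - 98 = (b - 7)^2*(b - 2)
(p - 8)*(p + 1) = p^2 - 7*p - 8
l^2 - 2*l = l*(l - 2)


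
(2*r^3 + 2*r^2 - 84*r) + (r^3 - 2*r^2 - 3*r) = 3*r^3 - 87*r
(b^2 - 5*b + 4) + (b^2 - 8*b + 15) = 2*b^2 - 13*b + 19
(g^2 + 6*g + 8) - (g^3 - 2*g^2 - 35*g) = -g^3 + 3*g^2 + 41*g + 8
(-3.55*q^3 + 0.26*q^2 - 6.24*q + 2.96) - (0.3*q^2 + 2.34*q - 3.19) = -3.55*q^3 - 0.04*q^2 - 8.58*q + 6.15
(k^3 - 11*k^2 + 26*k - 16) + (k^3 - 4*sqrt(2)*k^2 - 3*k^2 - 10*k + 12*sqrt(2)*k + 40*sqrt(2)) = 2*k^3 - 14*k^2 - 4*sqrt(2)*k^2 + 16*k + 12*sqrt(2)*k - 16 + 40*sqrt(2)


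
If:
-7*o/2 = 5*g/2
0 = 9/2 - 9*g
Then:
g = 1/2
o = -5/14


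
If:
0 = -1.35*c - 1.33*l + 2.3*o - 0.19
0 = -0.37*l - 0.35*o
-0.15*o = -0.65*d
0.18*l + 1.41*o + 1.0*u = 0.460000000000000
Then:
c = 0.837208213227398 - 2.12597598688726*u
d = 0.0856266036122151 - 0.186144790461337*u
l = 0.763025942882058*u - 0.350991933725747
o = 0.371048615652932 - 0.806627425332461*u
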